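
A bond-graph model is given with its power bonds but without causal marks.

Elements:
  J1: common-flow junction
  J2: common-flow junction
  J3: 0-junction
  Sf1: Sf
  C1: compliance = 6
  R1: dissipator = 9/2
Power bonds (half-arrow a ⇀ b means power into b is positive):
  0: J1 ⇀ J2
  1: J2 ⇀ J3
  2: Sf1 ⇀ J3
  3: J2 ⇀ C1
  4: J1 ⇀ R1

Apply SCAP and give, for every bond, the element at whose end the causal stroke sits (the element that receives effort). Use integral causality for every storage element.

bond 2 |Sf1  (Sf1 fixes flow; stroke at Sf1)
bond 1 |J3  (closing 0-jn rule on J3)
bond 0 |J2  (1-jn J2 has f-setter on 1)
bond 3 |J2  (J2 flow already set via bond 1)
bond 4 |J1  (common-f at J1 fixed by 0)

#0 stroke at J2
#1 stroke at J3
#2 stroke at Sf1
#3 stroke at J2
#4 stroke at J1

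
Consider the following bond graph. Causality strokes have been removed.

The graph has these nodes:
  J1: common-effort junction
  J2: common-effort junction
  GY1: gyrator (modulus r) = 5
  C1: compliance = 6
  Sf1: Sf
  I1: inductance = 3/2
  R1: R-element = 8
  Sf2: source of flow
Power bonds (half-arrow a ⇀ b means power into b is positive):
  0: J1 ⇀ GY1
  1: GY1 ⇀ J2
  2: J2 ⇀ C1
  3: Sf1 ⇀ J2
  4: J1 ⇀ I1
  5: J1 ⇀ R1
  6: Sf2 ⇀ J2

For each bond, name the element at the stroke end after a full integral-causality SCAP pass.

b0 stroke at GY1
b1 stroke at GY1
b2 stroke at J2
b3 stroke at Sf1
b4 stroke at I1
b5 stroke at J1
b6 stroke at Sf2

bond 3 →Sf1  (Sf1 (Sf) sets flow on bond)
bond 6 →Sf2  (Sf2 fixes flow; stroke at Sf2)
bond 2 →J2  (C1 outputs effort q/C1)
bond 1 →GY1  (0-jn J2 has e-setter on 2)
bond 0 →GY1  (GY1: gyrator matches bond 1)
bond 4 →I1  (I1: I, integral causality)
bond 5 →J1  (closing 0-jn rule on J1)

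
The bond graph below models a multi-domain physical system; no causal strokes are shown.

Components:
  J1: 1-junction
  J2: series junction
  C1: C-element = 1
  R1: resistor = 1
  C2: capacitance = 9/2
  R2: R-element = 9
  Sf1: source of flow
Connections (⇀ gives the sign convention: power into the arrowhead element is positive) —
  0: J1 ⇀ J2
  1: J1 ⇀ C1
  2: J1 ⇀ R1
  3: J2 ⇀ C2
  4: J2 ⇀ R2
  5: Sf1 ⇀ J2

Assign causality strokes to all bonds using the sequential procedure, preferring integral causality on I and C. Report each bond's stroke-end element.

β5 stroke at Sf1  (Sf1: flow source, stroke at near end)
β0 stroke at J2  (1-jn J2 has f-setter on 5)
β3 stroke at J2  (J2 flow already set via bond 5)
β4 stroke at J2  (J2: bond 5 brought flow, rest push out)
β1 stroke at J1  (1-jn J1 has f-setter on 0)
β2 stroke at J1  (J1 flow already set via bond 0)

β0 stroke at J2
β1 stroke at J1
β2 stroke at J1
β3 stroke at J2
β4 stroke at J2
β5 stroke at Sf1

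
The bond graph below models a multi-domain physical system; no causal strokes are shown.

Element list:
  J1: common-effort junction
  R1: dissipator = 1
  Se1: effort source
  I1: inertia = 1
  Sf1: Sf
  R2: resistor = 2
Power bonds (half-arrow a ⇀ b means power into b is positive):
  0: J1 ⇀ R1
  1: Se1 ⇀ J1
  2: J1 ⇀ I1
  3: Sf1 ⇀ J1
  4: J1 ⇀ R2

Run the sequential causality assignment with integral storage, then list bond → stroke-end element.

b0 →R1
b1 →J1
b2 →I1
b3 →Sf1
b4 →R2

#1 →J1  (Se1 fixes effort; stroke away)
#3 →Sf1  (Sf1: flow source, stroke at near end)
#0 →R1  (J1: bond 1 brought effort, rest push out)
#2 →I1  (0-jn J1 has e-setter on 1)
#4 →R2  (common-e at J1 fixed by 1)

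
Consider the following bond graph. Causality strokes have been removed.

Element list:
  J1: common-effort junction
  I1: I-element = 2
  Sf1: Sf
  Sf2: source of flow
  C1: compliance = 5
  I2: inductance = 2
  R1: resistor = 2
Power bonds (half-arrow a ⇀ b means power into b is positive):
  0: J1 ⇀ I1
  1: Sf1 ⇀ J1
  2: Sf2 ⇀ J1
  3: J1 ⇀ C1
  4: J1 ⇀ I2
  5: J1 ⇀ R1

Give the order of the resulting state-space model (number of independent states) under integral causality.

b1 →Sf1  (Sf1 (Sf) sets flow on bond)
b2 →Sf2  (Sf2: flow source, stroke at near end)
b0 →I1  (I1 outputs flow p/I1)
b3 →J1  (C1: C, integral causality)
b4 →I2  (common-e at J1 fixed by 3)
b5 →R1  (0-jn J1 has e-setter on 3)

3  (C1, I1, I2 all integral)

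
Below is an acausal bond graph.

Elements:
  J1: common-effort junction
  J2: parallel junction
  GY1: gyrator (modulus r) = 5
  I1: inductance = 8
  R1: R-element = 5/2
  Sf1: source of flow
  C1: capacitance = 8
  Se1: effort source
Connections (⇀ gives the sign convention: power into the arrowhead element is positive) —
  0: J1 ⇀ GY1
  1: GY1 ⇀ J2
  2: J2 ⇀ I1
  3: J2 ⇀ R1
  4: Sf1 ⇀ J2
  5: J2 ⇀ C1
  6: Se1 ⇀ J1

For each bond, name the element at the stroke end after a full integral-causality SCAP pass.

β0 stroke at GY1
β1 stroke at GY1
β2 stroke at I1
β3 stroke at R1
β4 stroke at Sf1
β5 stroke at J2
β6 stroke at J1

b4 →Sf1  (Sf1: flow source, stroke at near end)
b6 →J1  (Se1 (Se) sets effort on bond)
b0 →GY1  (J1 effort already set via bond 6)
b1 →GY1  (GY GY1: same side as bond 0)
b2 →I1  (prefer integral on I1)
b5 →J2  (C1: C, integral causality)
b3 →R1  (J2 effort already set via bond 5)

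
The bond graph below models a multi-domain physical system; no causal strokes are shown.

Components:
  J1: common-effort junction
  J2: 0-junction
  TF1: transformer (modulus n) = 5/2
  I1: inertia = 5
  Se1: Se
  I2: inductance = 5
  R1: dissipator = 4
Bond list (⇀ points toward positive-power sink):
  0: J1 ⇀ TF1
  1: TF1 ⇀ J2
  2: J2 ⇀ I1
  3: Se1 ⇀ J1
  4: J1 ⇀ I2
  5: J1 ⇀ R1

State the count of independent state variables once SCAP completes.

2  (I1, I2 all integral)

β3 stroke→J1  (Se1 (Se) sets effort on bond)
β0 stroke→TF1  (0-jn J1 has e-setter on 3)
β4 stroke→I2  (J1 effort already set via bond 3)
β5 stroke→R1  (common-e at J1 fixed by 3)
β1 stroke→J2  (TF1 one-in-one-out from 0)
β2 stroke→I1  (0-jn J2 has e-setter on 1)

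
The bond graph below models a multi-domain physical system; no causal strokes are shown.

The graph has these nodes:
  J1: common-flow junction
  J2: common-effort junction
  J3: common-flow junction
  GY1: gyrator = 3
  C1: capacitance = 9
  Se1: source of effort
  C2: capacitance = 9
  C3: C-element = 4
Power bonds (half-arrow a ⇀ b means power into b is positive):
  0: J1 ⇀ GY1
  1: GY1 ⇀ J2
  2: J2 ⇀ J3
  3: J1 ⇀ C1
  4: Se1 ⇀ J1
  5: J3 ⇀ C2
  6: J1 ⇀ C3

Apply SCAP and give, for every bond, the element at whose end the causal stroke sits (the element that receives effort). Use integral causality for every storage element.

b4 stroke→J1  (source Se1 imposes e)
b3 stroke→J1  (C1 outputs effort q/C1)
b5 stroke→J3  (C2 integral (e out))
b2 stroke→J2  (closing 1-jn rule on J3)
b1 stroke→GY1  (common-e at J2 fixed by 2)
b0 stroke→GY1  (GY1 both-in/both-out from 1)
b6 stroke→J1  (J1: bond 0 brought flow, rest push out)

b0 →GY1
b1 →GY1
b2 →J2
b3 →J1
b4 →J1
b5 →J3
b6 →J1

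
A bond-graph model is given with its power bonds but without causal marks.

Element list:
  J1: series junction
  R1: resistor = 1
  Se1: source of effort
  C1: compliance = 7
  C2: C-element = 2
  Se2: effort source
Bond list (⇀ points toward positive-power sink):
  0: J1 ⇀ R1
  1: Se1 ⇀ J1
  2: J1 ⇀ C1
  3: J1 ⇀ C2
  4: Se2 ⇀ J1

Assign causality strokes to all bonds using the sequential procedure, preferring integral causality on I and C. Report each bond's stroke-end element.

β1 stroke at J1  (Se1 (Se) sets effort on bond)
β4 stroke at J1  (Se2 (Se) sets effort on bond)
β2 stroke at J1  (C1: C, integral causality)
β3 stroke at J1  (prefer integral on C2)
β0 stroke at R1  (only one flow-in slot at J1)

β0 |R1
β1 |J1
β2 |J1
β3 |J1
β4 |J1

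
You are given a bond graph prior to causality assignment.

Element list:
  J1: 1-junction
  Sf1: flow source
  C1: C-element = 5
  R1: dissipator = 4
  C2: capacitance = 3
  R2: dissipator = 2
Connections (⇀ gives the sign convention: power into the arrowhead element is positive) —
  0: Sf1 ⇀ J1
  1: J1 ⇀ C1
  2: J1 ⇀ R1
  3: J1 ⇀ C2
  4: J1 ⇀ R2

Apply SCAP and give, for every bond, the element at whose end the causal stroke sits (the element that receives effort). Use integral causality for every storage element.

b0 |Sf1
b1 |J1
b2 |J1
b3 |J1
b4 |J1

b0 stroke at Sf1  (source Sf1 imposes f)
b1 stroke at J1  (common-f at J1 fixed by 0)
b2 stroke at J1  (J1: bond 0 brought flow, rest push out)
b3 stroke at J1  (J1: bond 0 brought flow, rest push out)
b4 stroke at J1  (common-f at J1 fixed by 0)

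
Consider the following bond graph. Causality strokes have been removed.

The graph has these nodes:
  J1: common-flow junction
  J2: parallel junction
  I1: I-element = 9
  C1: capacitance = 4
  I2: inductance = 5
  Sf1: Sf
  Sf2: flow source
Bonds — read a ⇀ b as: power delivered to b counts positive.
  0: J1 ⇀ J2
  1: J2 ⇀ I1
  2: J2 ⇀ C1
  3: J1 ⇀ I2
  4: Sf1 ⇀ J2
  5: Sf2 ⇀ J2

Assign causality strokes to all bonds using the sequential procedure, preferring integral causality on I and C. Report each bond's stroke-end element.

β4 stroke at Sf1  (Sf1 (Sf) sets flow on bond)
β5 stroke at Sf2  (Sf2 (Sf) sets flow on bond)
β1 stroke at I1  (I1 outputs flow p/I1)
β2 stroke at J2  (C1 integral (e out))
β0 stroke at J1  (common-e at J2 fixed by 2)
β3 stroke at I2  (only one flow-in slot at J1)

β0 stroke at J1
β1 stroke at I1
β2 stroke at J2
β3 stroke at I2
β4 stroke at Sf1
β5 stroke at Sf2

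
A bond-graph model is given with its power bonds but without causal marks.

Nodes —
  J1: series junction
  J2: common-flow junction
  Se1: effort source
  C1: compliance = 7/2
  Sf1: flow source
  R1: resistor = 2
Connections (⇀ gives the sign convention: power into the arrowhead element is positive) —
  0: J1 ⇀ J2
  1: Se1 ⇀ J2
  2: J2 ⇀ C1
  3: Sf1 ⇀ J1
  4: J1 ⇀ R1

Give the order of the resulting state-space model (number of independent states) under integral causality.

b1 stroke→J2  (Se1 fixes effort; stroke away)
b3 stroke→Sf1  (Sf1 (Sf) sets flow on bond)
b0 stroke→J1  (J1: bond 3 brought flow, rest push out)
b4 stroke→J1  (J1: bond 3 brought flow, rest push out)
b2 stroke→J2  (J2: bond 0 brought flow, rest push out)

1  (C1 all integral)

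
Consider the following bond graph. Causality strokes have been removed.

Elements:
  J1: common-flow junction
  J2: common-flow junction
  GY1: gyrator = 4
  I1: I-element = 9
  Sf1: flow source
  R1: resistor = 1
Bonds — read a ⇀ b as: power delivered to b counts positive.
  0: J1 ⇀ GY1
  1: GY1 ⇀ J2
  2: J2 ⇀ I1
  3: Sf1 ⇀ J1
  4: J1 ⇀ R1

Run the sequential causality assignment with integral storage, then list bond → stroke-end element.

bond 0 |J1
bond 1 |J2
bond 2 |I1
bond 3 |Sf1
bond 4 |J1

β3 stroke at Sf1  (source Sf1 imposes f)
β0 stroke at J1  (1-jn J1 has f-setter on 3)
β4 stroke at J1  (J1 flow already set via bond 3)
β1 stroke at J2  (GY1: gyrator matches bond 0)
β2 stroke at I1  (J2: last free bond brings flow in)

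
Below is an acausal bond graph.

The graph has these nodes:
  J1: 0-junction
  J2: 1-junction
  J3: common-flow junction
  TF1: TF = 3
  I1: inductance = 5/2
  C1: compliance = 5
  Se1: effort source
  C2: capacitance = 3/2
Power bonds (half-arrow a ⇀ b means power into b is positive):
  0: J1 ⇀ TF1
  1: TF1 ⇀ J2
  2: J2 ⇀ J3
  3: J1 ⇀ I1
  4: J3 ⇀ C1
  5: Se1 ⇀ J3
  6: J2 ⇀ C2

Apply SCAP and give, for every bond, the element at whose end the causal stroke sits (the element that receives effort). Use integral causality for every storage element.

#0 stroke at J1
#1 stroke at TF1
#2 stroke at J2
#3 stroke at I1
#4 stroke at J3
#5 stroke at J3
#6 stroke at J2

β5 stroke at J3  (source Se1 imposes e)
β3 stroke at I1  (I1 outputs flow p/I1)
β0 stroke at J1  (closing 0-jn rule on J1)
β1 stroke at TF1  (TF1: transformer flips bond 0)
β2 stroke at J2  (J2 flow already set via bond 1)
β6 stroke at J2  (J2: bond 1 brought flow, rest push out)
β4 stroke at J3  (J3 flow already set via bond 2)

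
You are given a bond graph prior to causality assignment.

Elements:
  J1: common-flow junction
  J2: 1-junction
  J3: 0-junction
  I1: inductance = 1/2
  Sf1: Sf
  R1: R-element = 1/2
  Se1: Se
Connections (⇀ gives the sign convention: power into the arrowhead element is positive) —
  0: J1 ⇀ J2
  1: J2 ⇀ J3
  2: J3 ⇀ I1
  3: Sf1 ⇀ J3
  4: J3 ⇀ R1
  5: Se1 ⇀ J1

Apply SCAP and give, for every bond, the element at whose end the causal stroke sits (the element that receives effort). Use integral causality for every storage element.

#3 stroke→Sf1  (Sf1 fixes flow; stroke at Sf1)
#5 stroke→J1  (Se1: effort source, stroke at far end)
#0 stroke→J2  (only one flow-in slot at J1)
#1 stroke→J3  (closing 1-jn rule on J2)
#2 stroke→I1  (common-e at J3 fixed by 1)
#4 stroke→R1  (J3: bond 1 brought effort, rest push out)

#0 |J2
#1 |J3
#2 |I1
#3 |Sf1
#4 |R1
#5 |J1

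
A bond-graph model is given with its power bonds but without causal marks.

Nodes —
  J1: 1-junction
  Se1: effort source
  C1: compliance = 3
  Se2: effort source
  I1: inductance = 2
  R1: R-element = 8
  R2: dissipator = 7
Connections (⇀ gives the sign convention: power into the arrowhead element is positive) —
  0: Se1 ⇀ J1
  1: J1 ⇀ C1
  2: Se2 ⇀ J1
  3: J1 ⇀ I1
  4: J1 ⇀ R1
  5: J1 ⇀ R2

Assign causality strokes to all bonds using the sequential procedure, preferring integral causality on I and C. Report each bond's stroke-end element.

#0 |J1  (Se1 fixes effort; stroke away)
#2 |J1  (Se2 (Se) sets effort on bond)
#1 |J1  (prefer integral on C1)
#3 |I1  (prefer integral on I1)
#4 |J1  (common-f at J1 fixed by 3)
#5 |J1  (J1 flow already set via bond 3)

β0 →J1
β1 →J1
β2 →J1
β3 →I1
β4 →J1
β5 →J1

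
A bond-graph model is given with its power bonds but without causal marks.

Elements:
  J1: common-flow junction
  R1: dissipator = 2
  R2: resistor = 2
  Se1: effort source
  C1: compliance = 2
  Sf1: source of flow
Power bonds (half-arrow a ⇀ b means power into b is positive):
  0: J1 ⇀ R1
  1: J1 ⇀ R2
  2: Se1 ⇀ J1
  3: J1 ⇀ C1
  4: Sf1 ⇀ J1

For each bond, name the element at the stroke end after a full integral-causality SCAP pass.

bond 2 →J1  (source Se1 imposes e)
bond 4 →Sf1  (Sf1 (Sf) sets flow on bond)
bond 0 →J1  (1-jn J1 has f-setter on 4)
bond 1 →J1  (common-f at J1 fixed by 4)
bond 3 →J1  (J1: bond 4 brought flow, rest push out)

b0 stroke at J1
b1 stroke at J1
b2 stroke at J1
b3 stroke at J1
b4 stroke at Sf1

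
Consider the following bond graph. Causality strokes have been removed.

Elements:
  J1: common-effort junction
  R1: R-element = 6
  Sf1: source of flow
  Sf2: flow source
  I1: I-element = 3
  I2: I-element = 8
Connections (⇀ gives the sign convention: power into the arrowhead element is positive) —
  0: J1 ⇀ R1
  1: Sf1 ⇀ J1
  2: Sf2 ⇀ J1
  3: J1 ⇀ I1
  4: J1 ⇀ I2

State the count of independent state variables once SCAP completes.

2  (I1, I2 all integral)

β1 stroke→Sf1  (Sf1: flow source, stroke at near end)
β2 stroke→Sf2  (Sf2 fixes flow; stroke at Sf2)
β3 stroke→I1  (prefer integral on I1)
β4 stroke→I2  (I2: I, integral causality)
β0 stroke→J1  (J1: last free bond brings effort in)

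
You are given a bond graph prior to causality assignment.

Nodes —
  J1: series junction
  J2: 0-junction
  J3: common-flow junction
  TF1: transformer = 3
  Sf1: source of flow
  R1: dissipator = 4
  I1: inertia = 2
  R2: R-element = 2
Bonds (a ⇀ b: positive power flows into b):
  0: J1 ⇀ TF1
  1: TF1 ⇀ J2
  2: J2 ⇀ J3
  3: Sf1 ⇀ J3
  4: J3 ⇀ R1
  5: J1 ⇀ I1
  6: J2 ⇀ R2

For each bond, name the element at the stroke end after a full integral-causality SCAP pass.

bond 3 stroke at Sf1  (Sf1 fixes flow; stroke at Sf1)
bond 2 stroke at J3  (J3: bond 3 brought flow, rest push out)
bond 4 stroke at J3  (1-jn J3 has f-setter on 3)
bond 5 stroke at I1  (I1 integral (f out))
bond 0 stroke at J1  (J1: bond 5 brought flow, rest push out)
bond 1 stroke at TF1  (TF1: transformer flips bond 0)
bond 6 stroke at J2  (J2 needs exactly one e-in)

β0 →J1
β1 →TF1
β2 →J3
β3 →Sf1
β4 →J3
β5 →I1
β6 →J2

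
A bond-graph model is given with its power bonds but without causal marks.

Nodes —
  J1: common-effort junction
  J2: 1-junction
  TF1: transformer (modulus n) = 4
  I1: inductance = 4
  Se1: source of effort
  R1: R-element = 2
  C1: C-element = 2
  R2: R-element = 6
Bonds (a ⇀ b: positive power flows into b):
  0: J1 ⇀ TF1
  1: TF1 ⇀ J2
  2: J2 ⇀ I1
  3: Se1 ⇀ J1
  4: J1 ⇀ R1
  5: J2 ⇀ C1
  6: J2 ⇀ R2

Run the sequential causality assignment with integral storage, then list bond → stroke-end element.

β0 stroke at TF1
β1 stroke at J2
β2 stroke at I1
β3 stroke at J1
β4 stroke at R1
β5 stroke at J2
β6 stroke at J2

bond 3 →J1  (Se1: effort source, stroke at far end)
bond 0 →TF1  (J1: bond 3 brought effort, rest push out)
bond 4 →R1  (J1: bond 3 brought effort, rest push out)
bond 1 →J2  (TF1: transformer flips bond 0)
bond 2 →I1  (I1: I, integral causality)
bond 5 →J2  (J2 flow already set via bond 2)
bond 6 →J2  (1-jn J2 has f-setter on 2)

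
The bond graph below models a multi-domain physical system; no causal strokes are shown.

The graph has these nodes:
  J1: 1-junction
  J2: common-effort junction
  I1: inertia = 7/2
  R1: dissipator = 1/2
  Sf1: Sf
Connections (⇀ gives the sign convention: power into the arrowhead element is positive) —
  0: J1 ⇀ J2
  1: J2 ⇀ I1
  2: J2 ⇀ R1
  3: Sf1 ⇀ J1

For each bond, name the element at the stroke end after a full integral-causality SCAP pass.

#0 stroke at J1
#1 stroke at I1
#2 stroke at J2
#3 stroke at Sf1

b3 →Sf1  (source Sf1 imposes f)
b0 →J1  (common-f at J1 fixed by 3)
b1 →I1  (I1 outputs flow p/I1)
b2 →J2  (closing 0-jn rule on J2)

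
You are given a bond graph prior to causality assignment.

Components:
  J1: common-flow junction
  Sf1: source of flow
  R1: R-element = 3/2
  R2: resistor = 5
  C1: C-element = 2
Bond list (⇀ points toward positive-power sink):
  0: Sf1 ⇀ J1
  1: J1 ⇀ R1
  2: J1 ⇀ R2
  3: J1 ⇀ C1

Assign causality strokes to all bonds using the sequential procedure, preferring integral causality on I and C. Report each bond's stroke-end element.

b0 |Sf1
b1 |J1
b2 |J1
b3 |J1

#0 stroke at Sf1  (source Sf1 imposes f)
#1 stroke at J1  (common-f at J1 fixed by 0)
#2 stroke at J1  (common-f at J1 fixed by 0)
#3 stroke at J1  (common-f at J1 fixed by 0)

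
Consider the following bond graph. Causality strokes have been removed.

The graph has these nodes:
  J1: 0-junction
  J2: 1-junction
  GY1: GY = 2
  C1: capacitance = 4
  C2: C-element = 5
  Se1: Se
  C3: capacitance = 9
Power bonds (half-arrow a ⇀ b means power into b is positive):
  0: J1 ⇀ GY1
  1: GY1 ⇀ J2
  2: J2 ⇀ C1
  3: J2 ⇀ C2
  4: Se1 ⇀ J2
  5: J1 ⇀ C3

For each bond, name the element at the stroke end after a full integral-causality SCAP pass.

#0 →GY1
#1 →GY1
#2 →J2
#3 →J2
#4 →J2
#5 →J1

#4 stroke at J2  (source Se1 imposes e)
#2 stroke at J2  (C1 integral (e out))
#3 stroke at J2  (prefer integral on C2)
#1 stroke at GY1  (closing 1-jn rule on J2)
#0 stroke at GY1  (GY1 both-in/both-out from 1)
#5 stroke at J1  (J1 needs exactly one e-in)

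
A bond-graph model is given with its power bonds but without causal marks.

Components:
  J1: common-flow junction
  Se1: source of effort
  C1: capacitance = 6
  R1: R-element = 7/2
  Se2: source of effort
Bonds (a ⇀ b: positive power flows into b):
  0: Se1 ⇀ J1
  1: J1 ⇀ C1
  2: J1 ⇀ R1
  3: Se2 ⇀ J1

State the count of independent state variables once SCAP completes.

b0 →J1  (Se1 (Se) sets effort on bond)
b3 →J1  (source Se2 imposes e)
b1 →J1  (C1 outputs effort q/C1)
b2 →R1  (only one flow-in slot at J1)

1  (C1 all integral)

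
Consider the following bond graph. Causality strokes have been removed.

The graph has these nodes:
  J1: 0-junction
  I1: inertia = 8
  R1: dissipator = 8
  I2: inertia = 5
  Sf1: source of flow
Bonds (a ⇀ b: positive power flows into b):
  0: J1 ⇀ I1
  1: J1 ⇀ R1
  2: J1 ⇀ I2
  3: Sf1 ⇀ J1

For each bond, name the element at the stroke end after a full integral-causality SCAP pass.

bond 3 →Sf1  (Sf1: flow source, stroke at near end)
bond 0 →I1  (I1 outputs flow p/I1)
bond 2 →I2  (I2: I, integral causality)
bond 1 →J1  (only one effort-in slot at J1)

bond 0 →I1
bond 1 →J1
bond 2 →I2
bond 3 →Sf1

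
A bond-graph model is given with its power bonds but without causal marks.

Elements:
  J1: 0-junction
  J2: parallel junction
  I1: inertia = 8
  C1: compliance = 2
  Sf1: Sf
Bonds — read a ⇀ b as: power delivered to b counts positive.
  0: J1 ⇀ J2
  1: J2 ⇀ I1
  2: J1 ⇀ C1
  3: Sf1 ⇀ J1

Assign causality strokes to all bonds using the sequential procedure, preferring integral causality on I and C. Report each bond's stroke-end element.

β0 |J2
β1 |I1
β2 |J1
β3 |Sf1

bond 3 stroke→Sf1  (source Sf1 imposes f)
bond 1 stroke→I1  (I1 outputs flow p/I1)
bond 0 stroke→J2  (only one effort-in slot at J2)
bond 2 stroke→J1  (J1: last free bond brings effort in)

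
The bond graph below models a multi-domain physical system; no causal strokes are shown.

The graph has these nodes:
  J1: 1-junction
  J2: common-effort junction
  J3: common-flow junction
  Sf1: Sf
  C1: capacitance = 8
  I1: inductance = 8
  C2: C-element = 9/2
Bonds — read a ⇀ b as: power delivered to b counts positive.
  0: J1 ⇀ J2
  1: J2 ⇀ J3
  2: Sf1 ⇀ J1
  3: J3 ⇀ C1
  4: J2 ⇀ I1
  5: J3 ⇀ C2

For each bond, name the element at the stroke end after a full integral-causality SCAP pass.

bond 2 |Sf1  (Sf1: flow source, stroke at near end)
bond 0 |J1  (common-f at J1 fixed by 2)
bond 3 |J3  (C1 integral (e out))
bond 4 |I1  (I1 integral (f out))
bond 1 |J2  (only one effort-in slot at J2)
bond 5 |J3  (common-f at J3 fixed by 1)

bond 0 stroke at J1
bond 1 stroke at J2
bond 2 stroke at Sf1
bond 3 stroke at J3
bond 4 stroke at I1
bond 5 stroke at J3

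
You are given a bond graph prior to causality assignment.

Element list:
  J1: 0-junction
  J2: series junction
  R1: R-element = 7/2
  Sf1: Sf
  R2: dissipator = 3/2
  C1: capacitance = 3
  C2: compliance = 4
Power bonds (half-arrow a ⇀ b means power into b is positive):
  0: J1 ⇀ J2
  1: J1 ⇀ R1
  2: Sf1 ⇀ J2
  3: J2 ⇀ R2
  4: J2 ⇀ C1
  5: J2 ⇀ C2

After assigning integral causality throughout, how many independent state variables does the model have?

2  (C1, C2 all integral)

β2 |Sf1  (Sf1 (Sf) sets flow on bond)
β0 |J2  (J2 flow already set via bond 2)
β3 |J2  (J2: bond 2 brought flow, rest push out)
β4 |J2  (1-jn J2 has f-setter on 2)
β5 |J2  (1-jn J2 has f-setter on 2)
β1 |J1  (closing 0-jn rule on J1)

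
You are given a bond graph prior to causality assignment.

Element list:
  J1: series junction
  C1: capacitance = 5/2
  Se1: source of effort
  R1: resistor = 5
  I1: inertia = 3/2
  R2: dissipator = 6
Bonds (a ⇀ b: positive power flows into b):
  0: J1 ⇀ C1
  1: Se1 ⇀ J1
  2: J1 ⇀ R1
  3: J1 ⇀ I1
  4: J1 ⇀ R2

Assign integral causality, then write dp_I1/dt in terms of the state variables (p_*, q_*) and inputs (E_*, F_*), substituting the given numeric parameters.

dp_I1/dt = E_Se1 - 22*p_I1/3 - 2*q_C1/5

bond 1 stroke at J1  (Se1 (Se) sets effort on bond)
bond 0 stroke at J1  (C1 outputs effort q/C1)
bond 3 stroke at I1  (I1 integral (f out))
bond 2 stroke at J1  (1-jn J1 has f-setter on 3)
bond 4 stroke at J1  (common-f at J1 fixed by 3)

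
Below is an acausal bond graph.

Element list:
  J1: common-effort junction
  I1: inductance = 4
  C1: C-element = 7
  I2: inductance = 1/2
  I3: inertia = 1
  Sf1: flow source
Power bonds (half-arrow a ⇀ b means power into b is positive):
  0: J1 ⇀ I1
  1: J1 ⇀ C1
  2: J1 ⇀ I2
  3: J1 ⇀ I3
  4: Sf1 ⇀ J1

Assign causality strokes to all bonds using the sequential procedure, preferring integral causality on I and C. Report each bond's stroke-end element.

b0 →I1
b1 →J1
b2 →I2
b3 →I3
b4 →Sf1

b4 stroke at Sf1  (Sf1 (Sf) sets flow on bond)
b0 stroke at I1  (prefer integral on I1)
b1 stroke at J1  (C1: C, integral causality)
b2 stroke at I2  (common-e at J1 fixed by 1)
b3 stroke at I3  (common-e at J1 fixed by 1)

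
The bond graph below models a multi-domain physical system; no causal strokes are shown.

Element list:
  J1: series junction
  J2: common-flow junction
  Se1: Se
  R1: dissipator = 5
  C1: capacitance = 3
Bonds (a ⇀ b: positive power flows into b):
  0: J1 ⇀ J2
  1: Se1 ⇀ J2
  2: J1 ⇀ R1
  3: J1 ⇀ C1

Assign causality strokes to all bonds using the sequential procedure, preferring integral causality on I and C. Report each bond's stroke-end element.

b1 →J2  (source Se1 imposes e)
b0 →J1  (closing 1-jn rule on J2)
b3 →J1  (prefer integral on C1)
b2 →R1  (J1 needs exactly one f-in)

b0 stroke at J1
b1 stroke at J2
b2 stroke at R1
b3 stroke at J1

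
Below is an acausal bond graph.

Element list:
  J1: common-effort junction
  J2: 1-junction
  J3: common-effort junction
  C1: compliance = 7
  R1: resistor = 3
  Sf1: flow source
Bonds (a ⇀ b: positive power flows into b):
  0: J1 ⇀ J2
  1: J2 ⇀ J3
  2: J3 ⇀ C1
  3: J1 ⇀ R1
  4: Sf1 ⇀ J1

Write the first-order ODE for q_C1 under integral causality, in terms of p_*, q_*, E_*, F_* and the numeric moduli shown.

#4 stroke at Sf1  (source Sf1 imposes f)
#2 stroke at J3  (C1: C, integral causality)
#1 stroke at J2  (common-e at J3 fixed by 2)
#0 stroke at J1  (J2 needs exactly one f-in)
#3 stroke at R1  (0-jn J1 has e-setter on 0)

dq_C1/dt = F_Sf1 - q_C1/21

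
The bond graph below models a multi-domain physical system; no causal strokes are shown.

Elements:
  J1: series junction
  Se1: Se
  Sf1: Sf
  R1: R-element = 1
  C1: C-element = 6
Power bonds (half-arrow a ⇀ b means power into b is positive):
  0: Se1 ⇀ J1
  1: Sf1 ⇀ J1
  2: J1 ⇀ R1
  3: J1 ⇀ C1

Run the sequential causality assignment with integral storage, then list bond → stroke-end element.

β0 |J1  (Se1: effort source, stroke at far end)
β1 |Sf1  (Sf1 (Sf) sets flow on bond)
β2 |J1  (J1 flow already set via bond 1)
β3 |J1  (J1 flow already set via bond 1)

bond 0 |J1
bond 1 |Sf1
bond 2 |J1
bond 3 |J1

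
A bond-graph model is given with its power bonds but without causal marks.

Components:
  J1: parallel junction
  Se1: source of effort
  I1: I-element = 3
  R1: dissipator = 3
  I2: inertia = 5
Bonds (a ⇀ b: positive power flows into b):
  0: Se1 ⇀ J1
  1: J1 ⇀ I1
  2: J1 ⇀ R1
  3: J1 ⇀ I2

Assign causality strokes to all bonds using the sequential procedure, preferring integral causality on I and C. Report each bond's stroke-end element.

bond 0 |J1
bond 1 |I1
bond 2 |R1
bond 3 |I2

bond 0 →J1  (Se1 (Se) sets effort on bond)
bond 1 →I1  (0-jn J1 has e-setter on 0)
bond 2 →R1  (J1 effort already set via bond 0)
bond 3 →I2  (J1: bond 0 brought effort, rest push out)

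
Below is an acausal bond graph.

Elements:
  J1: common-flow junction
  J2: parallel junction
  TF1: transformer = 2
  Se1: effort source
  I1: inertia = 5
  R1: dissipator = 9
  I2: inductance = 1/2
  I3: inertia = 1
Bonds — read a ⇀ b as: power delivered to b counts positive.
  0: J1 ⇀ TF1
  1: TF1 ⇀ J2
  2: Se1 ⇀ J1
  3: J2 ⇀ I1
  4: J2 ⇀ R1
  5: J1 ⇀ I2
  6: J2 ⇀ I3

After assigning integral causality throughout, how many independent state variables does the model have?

β2 stroke→J1  (Se1: effort source, stroke at far end)
β3 stroke→I1  (I1: I, integral causality)
β5 stroke→I2  (I2: I, integral causality)
β0 stroke→J1  (1-jn J1 has f-setter on 5)
β1 stroke→TF1  (TF1: transformer flips bond 0)
β6 stroke→I3  (I3: I, integral causality)
β4 stroke→J2  (J2: last free bond brings effort in)

3  (I1, I2, I3 all integral)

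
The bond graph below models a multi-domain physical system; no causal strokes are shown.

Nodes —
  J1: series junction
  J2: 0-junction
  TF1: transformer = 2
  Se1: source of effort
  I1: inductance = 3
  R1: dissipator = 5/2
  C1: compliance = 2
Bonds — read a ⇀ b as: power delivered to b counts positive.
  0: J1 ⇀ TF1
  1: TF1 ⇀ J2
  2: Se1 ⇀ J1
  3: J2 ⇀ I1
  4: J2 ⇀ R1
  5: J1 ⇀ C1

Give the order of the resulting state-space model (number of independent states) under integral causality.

β2 |J1  (Se1 fixes effort; stroke away)
β3 |I1  (I1: I, integral causality)
β5 |J1  (C1: C, integral causality)
β0 |TF1  (J1: last free bond brings flow in)
β1 |J2  (TF1: transformer flips bond 0)
β4 |R1  (J2 effort already set via bond 1)

2  (C1, I1 all integral)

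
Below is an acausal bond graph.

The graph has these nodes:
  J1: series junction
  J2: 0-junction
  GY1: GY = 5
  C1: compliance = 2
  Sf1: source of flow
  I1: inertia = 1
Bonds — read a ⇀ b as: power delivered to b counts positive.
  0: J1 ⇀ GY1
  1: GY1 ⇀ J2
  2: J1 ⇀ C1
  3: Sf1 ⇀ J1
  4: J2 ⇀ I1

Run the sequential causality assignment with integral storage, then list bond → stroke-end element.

#3 →Sf1  (Sf1 (Sf) sets flow on bond)
#0 →J1  (J1 flow already set via bond 3)
#2 →J1  (1-jn J1 has f-setter on 3)
#1 →J2  (through GY1, causality inverts; strokes same side of GY1)
#4 →I1  (J2: bond 1 brought effort, rest push out)

β0 stroke at J1
β1 stroke at J2
β2 stroke at J1
β3 stroke at Sf1
β4 stroke at I1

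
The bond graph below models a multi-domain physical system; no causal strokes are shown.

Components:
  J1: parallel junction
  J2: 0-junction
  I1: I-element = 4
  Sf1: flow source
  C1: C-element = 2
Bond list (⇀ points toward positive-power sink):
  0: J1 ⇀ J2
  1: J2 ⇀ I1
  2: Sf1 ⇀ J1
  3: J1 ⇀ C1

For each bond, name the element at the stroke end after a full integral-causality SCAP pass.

β0 →J2
β1 →I1
β2 →Sf1
β3 →J1

bond 2 stroke at Sf1  (Sf1 (Sf) sets flow on bond)
bond 1 stroke at I1  (I1 outputs flow p/I1)
bond 0 stroke at J2  (J2: last free bond brings effort in)
bond 3 stroke at J1  (J1: last free bond brings effort in)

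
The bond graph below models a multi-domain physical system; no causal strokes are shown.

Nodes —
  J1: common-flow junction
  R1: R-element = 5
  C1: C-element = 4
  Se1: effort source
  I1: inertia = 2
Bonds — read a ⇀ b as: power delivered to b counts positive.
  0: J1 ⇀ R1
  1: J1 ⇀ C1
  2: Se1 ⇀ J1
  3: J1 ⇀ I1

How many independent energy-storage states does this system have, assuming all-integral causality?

b2 stroke→J1  (source Se1 imposes e)
b1 stroke→J1  (prefer integral on C1)
b3 stroke→I1  (I1 integral (f out))
b0 stroke→J1  (1-jn J1 has f-setter on 3)

2  (C1, I1 all integral)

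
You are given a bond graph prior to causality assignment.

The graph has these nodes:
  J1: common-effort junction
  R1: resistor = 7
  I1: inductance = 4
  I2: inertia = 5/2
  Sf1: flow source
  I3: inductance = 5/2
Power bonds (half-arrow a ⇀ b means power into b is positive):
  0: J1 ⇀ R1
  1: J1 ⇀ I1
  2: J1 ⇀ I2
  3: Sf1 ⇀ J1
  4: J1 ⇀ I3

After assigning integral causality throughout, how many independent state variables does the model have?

3  (I1, I2, I3 all integral)

b3 →Sf1  (Sf1 fixes flow; stroke at Sf1)
b1 →I1  (prefer integral on I1)
b2 →I2  (I2 integral (f out))
b4 →I3  (I3: I, integral causality)
b0 →J1  (closing 0-jn rule on J1)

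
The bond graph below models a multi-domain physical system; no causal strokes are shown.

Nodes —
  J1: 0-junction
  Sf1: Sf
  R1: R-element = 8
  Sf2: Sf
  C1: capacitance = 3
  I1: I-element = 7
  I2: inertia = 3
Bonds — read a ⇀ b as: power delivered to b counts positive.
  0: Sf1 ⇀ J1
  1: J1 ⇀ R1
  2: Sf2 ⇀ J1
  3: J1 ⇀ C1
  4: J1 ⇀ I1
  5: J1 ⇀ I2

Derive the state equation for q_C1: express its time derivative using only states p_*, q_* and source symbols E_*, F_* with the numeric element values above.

dq_C1/dt = F_Sf1 + F_Sf2 - p_I1/7 - p_I2/3 - q_C1/24

β0 |Sf1  (Sf1 fixes flow; stroke at Sf1)
β2 |Sf2  (Sf2: flow source, stroke at near end)
β3 |J1  (C1: C, integral causality)
β1 |R1  (J1 effort already set via bond 3)
β4 |I1  (0-jn J1 has e-setter on 3)
β5 |I2  (0-jn J1 has e-setter on 3)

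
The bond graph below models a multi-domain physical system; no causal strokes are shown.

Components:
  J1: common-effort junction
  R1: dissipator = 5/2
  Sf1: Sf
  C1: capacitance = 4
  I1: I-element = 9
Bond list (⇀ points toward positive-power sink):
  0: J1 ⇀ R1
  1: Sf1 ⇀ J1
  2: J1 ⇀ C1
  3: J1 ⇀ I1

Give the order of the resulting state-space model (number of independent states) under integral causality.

2  (C1, I1 all integral)

#1 stroke→Sf1  (Sf1 (Sf) sets flow on bond)
#2 stroke→J1  (prefer integral on C1)
#0 stroke→R1  (J1: bond 2 brought effort, rest push out)
#3 stroke→I1  (J1: bond 2 brought effort, rest push out)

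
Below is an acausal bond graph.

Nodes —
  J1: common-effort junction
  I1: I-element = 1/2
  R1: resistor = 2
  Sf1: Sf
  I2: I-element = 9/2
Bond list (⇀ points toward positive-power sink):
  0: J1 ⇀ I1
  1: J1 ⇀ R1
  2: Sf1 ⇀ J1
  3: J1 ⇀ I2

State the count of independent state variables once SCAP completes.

β2 →Sf1  (Sf1: flow source, stroke at near end)
β0 →I1  (I1 integral (f out))
β3 →I2  (prefer integral on I2)
β1 →J1  (J1: last free bond brings effort in)

2  (I1, I2 all integral)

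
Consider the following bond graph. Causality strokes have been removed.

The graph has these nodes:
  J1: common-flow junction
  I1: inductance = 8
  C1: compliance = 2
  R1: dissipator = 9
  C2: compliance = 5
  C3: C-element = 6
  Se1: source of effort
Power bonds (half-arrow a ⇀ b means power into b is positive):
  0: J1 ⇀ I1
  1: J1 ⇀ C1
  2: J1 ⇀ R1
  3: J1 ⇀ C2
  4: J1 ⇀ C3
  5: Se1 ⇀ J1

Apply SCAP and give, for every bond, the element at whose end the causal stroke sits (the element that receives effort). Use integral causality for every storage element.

β5 stroke→J1  (source Se1 imposes e)
β0 stroke→I1  (I1: I, integral causality)
β1 stroke→J1  (J1: bond 0 brought flow, rest push out)
β2 stroke→J1  (common-f at J1 fixed by 0)
β3 stroke→J1  (J1: bond 0 brought flow, rest push out)
β4 stroke→J1  (common-f at J1 fixed by 0)

b0 stroke→I1
b1 stroke→J1
b2 stroke→J1
b3 stroke→J1
b4 stroke→J1
b5 stroke→J1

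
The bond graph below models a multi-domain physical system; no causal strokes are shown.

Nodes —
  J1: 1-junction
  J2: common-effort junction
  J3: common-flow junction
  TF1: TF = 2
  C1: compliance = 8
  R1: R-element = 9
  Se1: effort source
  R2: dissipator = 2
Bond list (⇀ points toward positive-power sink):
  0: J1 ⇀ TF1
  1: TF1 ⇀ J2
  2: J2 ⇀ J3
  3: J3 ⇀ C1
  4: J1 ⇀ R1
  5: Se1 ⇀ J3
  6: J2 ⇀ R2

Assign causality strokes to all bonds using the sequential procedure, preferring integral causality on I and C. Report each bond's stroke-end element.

b0 stroke→J1
b1 stroke→TF1
b2 stroke→J2
b3 stroke→J3
b4 stroke→R1
b5 stroke→J3
b6 stroke→R2

bond 5 stroke→J3  (Se1 (Se) sets effort on bond)
bond 3 stroke→J3  (C1: C, integral causality)
bond 2 stroke→J2  (J3 needs exactly one f-in)
bond 1 stroke→TF1  (common-e at J2 fixed by 2)
bond 6 stroke→R2  (J2 effort already set via bond 2)
bond 0 stroke→J1  (through TF1, causality passes straight; one stroke at TF1)
bond 4 stroke→R1  (J1 needs exactly one f-in)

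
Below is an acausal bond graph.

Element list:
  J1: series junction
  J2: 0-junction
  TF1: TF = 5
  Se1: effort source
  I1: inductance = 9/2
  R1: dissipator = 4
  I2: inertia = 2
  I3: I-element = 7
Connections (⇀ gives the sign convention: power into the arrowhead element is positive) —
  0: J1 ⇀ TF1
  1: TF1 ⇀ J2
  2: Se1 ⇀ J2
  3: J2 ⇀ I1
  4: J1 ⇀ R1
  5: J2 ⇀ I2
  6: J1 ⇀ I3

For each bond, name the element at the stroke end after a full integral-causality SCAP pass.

#2 stroke→J2  (Se1: effort source, stroke at far end)
#1 stroke→TF1  (J2: bond 2 brought effort, rest push out)
#3 stroke→I1  (0-jn J2 has e-setter on 2)
#5 stroke→I2  (common-e at J2 fixed by 2)
#0 stroke→J1  (TF TF1: opposite of bond 1)
#6 stroke→I3  (I3: I, integral causality)
#4 stroke→J1  (J1 flow already set via bond 6)

bond 0 stroke at J1
bond 1 stroke at TF1
bond 2 stroke at J2
bond 3 stroke at I1
bond 4 stroke at J1
bond 5 stroke at I2
bond 6 stroke at I3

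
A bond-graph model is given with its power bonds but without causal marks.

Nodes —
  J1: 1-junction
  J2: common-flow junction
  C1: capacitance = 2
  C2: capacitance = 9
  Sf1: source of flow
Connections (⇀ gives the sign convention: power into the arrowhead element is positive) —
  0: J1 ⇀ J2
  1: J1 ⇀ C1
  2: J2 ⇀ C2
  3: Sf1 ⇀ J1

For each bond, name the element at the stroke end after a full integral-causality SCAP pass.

β3 |Sf1  (source Sf1 imposes f)
β0 |J1  (common-f at J1 fixed by 3)
β1 |J1  (J1: bond 3 brought flow, rest push out)
β2 |J2  (J2: bond 0 brought flow, rest push out)

β0 stroke→J1
β1 stroke→J1
β2 stroke→J2
β3 stroke→Sf1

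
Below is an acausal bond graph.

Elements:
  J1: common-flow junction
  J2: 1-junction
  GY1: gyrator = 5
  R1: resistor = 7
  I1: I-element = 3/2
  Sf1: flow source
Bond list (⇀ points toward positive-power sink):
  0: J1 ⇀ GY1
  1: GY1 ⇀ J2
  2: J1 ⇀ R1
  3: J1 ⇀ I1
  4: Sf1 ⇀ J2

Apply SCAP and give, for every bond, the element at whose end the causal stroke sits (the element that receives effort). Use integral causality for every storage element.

b0 stroke at J1
b1 stroke at J2
b2 stroke at J1
b3 stroke at I1
b4 stroke at Sf1

#4 stroke→Sf1  (Sf1 fixes flow; stroke at Sf1)
#1 stroke→J2  (1-jn J2 has f-setter on 4)
#0 stroke→J1  (GY GY1: same side as bond 1)
#3 stroke→I1  (I1 outputs flow p/I1)
#2 stroke→J1  (common-f at J1 fixed by 3)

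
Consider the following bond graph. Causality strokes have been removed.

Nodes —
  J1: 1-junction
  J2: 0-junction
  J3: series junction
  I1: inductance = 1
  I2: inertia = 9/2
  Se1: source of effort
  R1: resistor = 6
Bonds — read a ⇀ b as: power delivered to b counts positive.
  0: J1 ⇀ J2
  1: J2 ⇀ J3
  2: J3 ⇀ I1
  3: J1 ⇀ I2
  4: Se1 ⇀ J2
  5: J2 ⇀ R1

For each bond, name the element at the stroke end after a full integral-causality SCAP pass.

b0 stroke at J1
b1 stroke at J3
b2 stroke at I1
b3 stroke at I2
b4 stroke at J2
b5 stroke at R1

#4 →J2  (Se1 fixes effort; stroke away)
#0 →J1  (common-e at J2 fixed by 4)
#1 →J3  (0-jn J2 has e-setter on 4)
#5 →R1  (0-jn J2 has e-setter on 4)
#2 →I1  (only one flow-in slot at J3)
#3 →I2  (J1: last free bond brings flow in)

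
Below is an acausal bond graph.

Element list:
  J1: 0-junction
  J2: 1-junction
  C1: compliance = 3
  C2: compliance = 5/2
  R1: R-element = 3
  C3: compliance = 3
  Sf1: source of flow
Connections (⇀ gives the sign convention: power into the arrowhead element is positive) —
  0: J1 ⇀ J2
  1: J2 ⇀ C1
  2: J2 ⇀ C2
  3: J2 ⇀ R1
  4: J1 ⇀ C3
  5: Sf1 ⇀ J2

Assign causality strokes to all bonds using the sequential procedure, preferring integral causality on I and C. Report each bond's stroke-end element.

#5 stroke→Sf1  (Sf1 fixes flow; stroke at Sf1)
#0 stroke→J2  (J2 flow already set via bond 5)
#1 stroke→J2  (1-jn J2 has f-setter on 5)
#2 stroke→J2  (J2: bond 5 brought flow, rest push out)
#3 stroke→J2  (common-f at J2 fixed by 5)
#4 stroke→J1  (J1: last free bond brings effort in)

#0 stroke→J2
#1 stroke→J2
#2 stroke→J2
#3 stroke→J2
#4 stroke→J1
#5 stroke→Sf1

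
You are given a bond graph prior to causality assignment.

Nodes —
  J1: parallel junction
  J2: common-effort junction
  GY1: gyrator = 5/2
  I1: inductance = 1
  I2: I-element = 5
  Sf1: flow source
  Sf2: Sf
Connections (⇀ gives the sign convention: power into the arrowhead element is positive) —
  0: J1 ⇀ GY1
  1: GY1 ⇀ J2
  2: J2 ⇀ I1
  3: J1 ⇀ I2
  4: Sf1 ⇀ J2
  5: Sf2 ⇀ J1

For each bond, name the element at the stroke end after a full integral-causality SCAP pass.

β0 stroke at J1
β1 stroke at J2
β2 stroke at I1
β3 stroke at I2
β4 stroke at Sf1
β5 stroke at Sf2

β4 →Sf1  (Sf1 (Sf) sets flow on bond)
β5 →Sf2  (Sf2 (Sf) sets flow on bond)
β2 →I1  (prefer integral on I1)
β1 →J2  (J2: last free bond brings effort in)
β0 →J1  (GY1: gyrator matches bond 1)
β3 →I2  (common-e at J1 fixed by 0)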